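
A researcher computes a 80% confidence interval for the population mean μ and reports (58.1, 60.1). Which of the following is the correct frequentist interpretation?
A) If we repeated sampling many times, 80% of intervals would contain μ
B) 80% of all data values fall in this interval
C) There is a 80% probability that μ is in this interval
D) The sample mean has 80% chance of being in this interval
A

A) Correct — this is the frequentist long-run coverage interpretation.
B) Wrong — a CI is about the parameter μ, not individual data values.
C) Wrong — μ is fixed; the randomness lives in the interval, not in μ.
D) Wrong — x̄ is observed and sits in the interval by construction.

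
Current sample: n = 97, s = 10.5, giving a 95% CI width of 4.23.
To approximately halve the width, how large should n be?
n ≈ 388

CI width ∝ 1/√n
To reduce width by factor 2, need √n to grow by 2 → need 2² = 4 times as many samples.

Current: n = 97, width = 4.23
New: n = 388, width ≈ 2.10

Width reduced by factor of 4.23/2.10 = 2.01.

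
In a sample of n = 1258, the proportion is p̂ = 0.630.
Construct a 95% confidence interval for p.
(0.603, 0.657)

Proportion CI:
SE = √(p̂(1-p̂)/n) = √(0.630 · 0.370 / 1258) = 0.01361

z* = 1.960
Margin = z* · SE = 1.960 · 0.01361 = 0.0267

CI: 0.630 ± 0.0267 = (0.603, 0.657)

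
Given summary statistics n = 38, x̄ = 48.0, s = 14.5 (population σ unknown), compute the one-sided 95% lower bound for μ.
μ ≥ 44.03

Lower bound (one-sided):
t* = 1.687 (one-sided for 95%)
Lower bound = x̄ - t* · s/√n = 48.0 - 1.687 · 14.5/√38 = 44.03

We are 95% confident that μ ≥ 44.03.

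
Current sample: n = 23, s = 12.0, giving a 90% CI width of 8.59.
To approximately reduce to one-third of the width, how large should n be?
n ≈ 207

CI width ∝ 1/√n
To reduce width by factor 3, need √n to grow by 3 → need 3² = 9 times as many samples.

Current: n = 23, width = 8.59
New: n = 207, width ≈ 2.76

Width reduced by factor of 8.59/2.76 = 3.11.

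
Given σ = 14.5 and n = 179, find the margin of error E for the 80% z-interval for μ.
Margin of error = 1.39

Margin of error = z* · σ/√n
= 1.282 · 14.5/√179
= 1.282 · 14.5/13.3791
= 1.39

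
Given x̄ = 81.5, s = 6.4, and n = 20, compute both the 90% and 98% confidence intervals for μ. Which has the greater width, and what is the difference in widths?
98% CI is wider by 2.32

df = 19
90% CI: t* = 1.729, (79.03, 83.97), width = 2 · t* · s/√n = 4.95
98% CI: t* = 2.539, (77.87, 85.13), width = 2 · t* · s/√n = 7.27

The 98% CI is wider by 7.27 - 4.95 = 2.32.
Higher confidence requires a wider interval.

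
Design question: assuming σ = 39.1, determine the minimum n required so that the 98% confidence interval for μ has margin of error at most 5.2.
n ≥ 306

For margin E ≤ 5.2:
n ≥ (z* · σ / E)²
n ≥ (2.326 · 39.1 / 5.2)²
n ≥ 305.89

Minimum n = 306 (rounding up)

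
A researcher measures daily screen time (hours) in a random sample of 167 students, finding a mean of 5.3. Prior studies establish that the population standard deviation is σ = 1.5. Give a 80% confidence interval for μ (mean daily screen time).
(5.15, 5.45)

z-interval (σ known):
z* = 1.282 for 80% confidence

Margin of error = z* · σ/√n = 1.282 · 1.5/√167 = 0.15

CI: (5.3 - 0.15, 5.3 + 0.15) = (5.15, 5.45)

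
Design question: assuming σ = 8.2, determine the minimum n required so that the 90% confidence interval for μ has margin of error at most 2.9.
n ≥ 22

For margin E ≤ 2.9:
n ≥ (z* · σ / E)²
n ≥ (1.645 · 8.2 / 2.9)²
n ≥ 21.64

Minimum n = 22 (rounding up)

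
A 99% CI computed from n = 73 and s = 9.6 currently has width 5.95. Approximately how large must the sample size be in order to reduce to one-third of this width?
n ≈ 657

CI width ∝ 1/√n
To reduce width by factor 3, need √n to grow by 3 → need 3² = 9 times as many samples.

Current: n = 73, width = 5.95
New: n = 657, width ≈ 1.93

Width reduced by factor of 5.95/1.93 = 3.08.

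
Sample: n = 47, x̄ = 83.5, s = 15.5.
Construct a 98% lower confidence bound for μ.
μ ≥ 78.72

Lower bound (one-sided):
t* = 2.114 (one-sided for 98%)
Lower bound = x̄ - t* · s/√n = 83.5 - 2.114 · 15.5/√47 = 78.72

We are 98% confident that μ ≥ 78.72.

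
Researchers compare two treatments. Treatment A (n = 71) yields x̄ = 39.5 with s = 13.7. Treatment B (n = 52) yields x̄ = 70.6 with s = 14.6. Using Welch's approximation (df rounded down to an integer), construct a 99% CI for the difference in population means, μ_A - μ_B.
(-37.91, -24.29)

Difference: x̄₁ - x̄₂ = -31.10
SE = √(s₁²/n₁ + s₂²/n₂) = √(13.7²/71 + 14.6²/52) = 2.5967
df = 105.90 → 105 (Welch–Satterthwaite, rounded down)
t* = 2.623

CI: -31.10 ± 2.623 · 2.5967 = -31.10 ± 6.81 = (-37.91, -24.29)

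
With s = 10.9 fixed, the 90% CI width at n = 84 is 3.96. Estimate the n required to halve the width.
n ≈ 336

CI width ∝ 1/√n
To reduce width by factor 2, need √n to grow by 2 → need 2² = 4 times as many samples.

Current: n = 84, width = 3.96
New: n = 336, width ≈ 1.96

Width reduced by factor of 3.96/1.96 = 2.02.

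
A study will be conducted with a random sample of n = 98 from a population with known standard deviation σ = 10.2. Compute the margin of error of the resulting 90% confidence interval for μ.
Margin of error = 1.69

Margin of error = z* · σ/√n
= 1.645 · 10.2/√98
= 1.645 · 10.2/9.8995
= 1.69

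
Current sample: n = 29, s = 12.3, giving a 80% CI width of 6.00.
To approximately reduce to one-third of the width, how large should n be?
n ≈ 261

CI width ∝ 1/√n
To reduce width by factor 3, need √n to grow by 3 → need 3² = 9 times as many samples.

Current: n = 29, width = 6.00
New: n = 261, width ≈ 1.96

Width reduced by factor of 6.00/1.96 = 3.06.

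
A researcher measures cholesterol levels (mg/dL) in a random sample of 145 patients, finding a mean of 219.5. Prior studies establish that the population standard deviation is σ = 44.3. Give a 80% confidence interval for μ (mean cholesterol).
(214.78, 224.22)

z-interval (σ known):
z* = 1.282 for 80% confidence

Margin of error = z* · σ/√n = 1.282 · 44.3/√145 = 4.72

CI: (219.5 - 4.72, 219.5 + 4.72) = (214.78, 224.22)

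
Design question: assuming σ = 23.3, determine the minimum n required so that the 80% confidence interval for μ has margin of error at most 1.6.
n ≥ 349

For margin E ≤ 1.6:
n ≥ (z* · σ / E)²
n ≥ (1.282 · 23.3 / 1.6)²
n ≥ 348.54

Minimum n = 349 (rounding up)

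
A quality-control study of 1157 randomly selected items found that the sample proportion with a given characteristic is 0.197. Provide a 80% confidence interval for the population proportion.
(0.182, 0.212)

Proportion CI:
SE = √(p̂(1-p̂)/n) = √(0.197 · 0.803 / 1157) = 0.01169

z* = 1.282
Margin = z* · SE = 1.282 · 0.01169 = 0.0150

CI: 0.197 ± 0.0150 = (0.182, 0.212)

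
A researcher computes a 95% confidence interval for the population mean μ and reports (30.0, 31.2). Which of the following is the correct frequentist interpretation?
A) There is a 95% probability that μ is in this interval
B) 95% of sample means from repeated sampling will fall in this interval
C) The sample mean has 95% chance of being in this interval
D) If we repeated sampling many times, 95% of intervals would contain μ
D

A) Wrong — μ is fixed; the randomness lives in the interval, not in μ.
B) Wrong — coverage applies to intervals containing μ, not to future x̄ values.
C) Wrong — x̄ is observed and sits in the interval by construction.
D) Correct — this is the frequentist long-run coverage interpretation.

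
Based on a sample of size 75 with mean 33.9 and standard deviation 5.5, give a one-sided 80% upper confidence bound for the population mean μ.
μ ≤ 34.44

Upper bound (one-sided):
t* = 0.847 (one-sided for 80%)
Upper bound = x̄ + t* · s/√n = 33.9 + 0.847 · 5.5/√75 = 34.44

We are 80% confident that μ ≤ 34.44.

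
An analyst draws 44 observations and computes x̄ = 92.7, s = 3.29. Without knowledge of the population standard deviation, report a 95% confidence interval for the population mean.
(91.70, 93.70)

t-interval (σ unknown):
df = n - 1 = 43
t* = 2.017 for 95% confidence

Margin of error = t* · s/√n = 2.017 · 3.29/√44 = 1.00

CI: (91.70, 93.70)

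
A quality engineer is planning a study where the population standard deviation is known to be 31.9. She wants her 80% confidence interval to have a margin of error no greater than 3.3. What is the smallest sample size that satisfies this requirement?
n ≥ 154

For margin E ≤ 3.3:
n ≥ (z* · σ / E)²
n ≥ (1.282 · 31.9 / 3.3)²
n ≥ 153.58

Minimum n = 154 (rounding up)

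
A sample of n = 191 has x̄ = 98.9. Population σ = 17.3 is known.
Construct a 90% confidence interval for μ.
(96.84, 100.96)

z-interval (σ known):
z* = 1.645 for 90% confidence

Margin of error = z* · σ/√n = 1.645 · 17.3/√191 = 2.06

CI: (98.9 - 2.06, 98.9 + 2.06) = (96.84, 100.96)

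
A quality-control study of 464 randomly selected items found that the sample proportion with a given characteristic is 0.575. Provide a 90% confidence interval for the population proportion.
(0.537, 0.613)

Proportion CI:
SE = √(p̂(1-p̂)/n) = √(0.575 · 0.425 / 464) = 0.02295

z* = 1.645
Margin = z* · SE = 1.645 · 0.02295 = 0.0378

CI: 0.575 ± 0.0378 = (0.537, 0.613)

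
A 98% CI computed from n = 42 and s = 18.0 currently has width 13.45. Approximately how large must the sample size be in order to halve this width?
n ≈ 168

CI width ∝ 1/√n
To reduce width by factor 2, need √n to grow by 2 → need 2² = 4 times as many samples.

Current: n = 42, width = 13.45
New: n = 168, width ≈ 6.52

Width reduced by factor of 13.45/6.52 = 2.06.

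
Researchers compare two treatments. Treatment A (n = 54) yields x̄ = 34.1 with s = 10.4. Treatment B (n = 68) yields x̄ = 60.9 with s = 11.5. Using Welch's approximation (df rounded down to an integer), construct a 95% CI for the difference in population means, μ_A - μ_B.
(-30.73, -22.87)

Difference: x̄₁ - x̄₂ = -26.80
SE = √(s₁²/n₁ + s₂²/n₂) = √(10.4²/54 + 11.5²/68) = 1.9869
df = 117.94 → 117 (Welch–Satterthwaite, rounded down)
t* = 1.980

CI: -26.80 ± 1.980 · 1.9869 = -26.80 ± 3.93 = (-30.73, -22.87)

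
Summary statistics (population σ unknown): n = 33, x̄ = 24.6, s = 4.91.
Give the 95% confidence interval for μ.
(22.86, 26.34)

t-interval (σ unknown):
df = n - 1 = 32
t* = 2.037 for 95% confidence

Margin of error = t* · s/√n = 2.037 · 4.91/√33 = 1.74

CI: (22.86, 26.34)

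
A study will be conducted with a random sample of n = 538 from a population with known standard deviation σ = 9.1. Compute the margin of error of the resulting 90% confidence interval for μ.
Margin of error = 0.65

Margin of error = z* · σ/√n
= 1.645 · 9.1/√538
= 1.645 · 9.1/23.1948
= 0.65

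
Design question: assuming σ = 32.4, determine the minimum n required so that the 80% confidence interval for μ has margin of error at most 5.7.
n ≥ 54

For margin E ≤ 5.7:
n ≥ (z* · σ / E)²
n ≥ (1.282 · 32.4 / 5.7)²
n ≥ 53.10

Minimum n = 54 (rounding up)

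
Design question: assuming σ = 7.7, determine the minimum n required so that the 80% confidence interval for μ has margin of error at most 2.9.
n ≥ 12

For margin E ≤ 2.9:
n ≥ (z* · σ / E)²
n ≥ (1.282 · 7.7 / 2.9)²
n ≥ 11.59

Minimum n = 12 (rounding up)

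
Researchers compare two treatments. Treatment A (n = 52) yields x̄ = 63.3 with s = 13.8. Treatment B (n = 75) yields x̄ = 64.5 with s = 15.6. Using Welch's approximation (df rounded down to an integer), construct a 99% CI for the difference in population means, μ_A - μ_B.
(-8.08, 5.68)

Difference: x̄₁ - x̄₂ = -1.20
SE = √(s₁²/n₁ + s₂²/n₂) = √(13.8²/52 + 15.6²/75) = 2.6281
df = 117.72 → 117 (Welch–Satterthwaite, rounded down)
t* = 2.619

CI: -1.20 ± 2.619 · 2.6281 = -1.20 ± 6.88 = (-8.08, 5.68)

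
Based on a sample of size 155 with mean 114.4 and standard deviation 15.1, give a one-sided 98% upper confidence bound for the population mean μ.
μ ≤ 116.91

Upper bound (one-sided):
t* = 2.071 (one-sided for 98%)
Upper bound = x̄ + t* · s/√n = 114.4 + 2.071 · 15.1/√155 = 116.91

We are 98% confident that μ ≤ 116.91.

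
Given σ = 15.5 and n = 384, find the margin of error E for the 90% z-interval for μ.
Margin of error = 1.30

Margin of error = z* · σ/√n
= 1.645 · 15.5/√384
= 1.645 · 15.5/19.5959
= 1.30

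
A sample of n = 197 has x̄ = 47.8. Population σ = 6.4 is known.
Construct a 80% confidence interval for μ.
(47.22, 48.38)

z-interval (σ known):
z* = 1.282 for 80% confidence

Margin of error = z* · σ/√n = 1.282 · 6.4/√197 = 0.58

CI: (47.8 - 0.58, 47.8 + 0.58) = (47.22, 48.38)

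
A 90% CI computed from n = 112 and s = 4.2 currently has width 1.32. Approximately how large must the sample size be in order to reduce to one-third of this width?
n ≈ 1008

CI width ∝ 1/√n
To reduce width by factor 3, need √n to grow by 3 → need 3² = 9 times as many samples.

Current: n = 112, width = 1.32
New: n = 1008, width ≈ 0.44

Width reduced by factor of 1.32/0.44 = 3.00.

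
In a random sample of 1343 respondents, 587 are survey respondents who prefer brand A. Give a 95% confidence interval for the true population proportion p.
(0.411, 0.464)

Proportion CI:
p̂ = 587/1343 = 0.43708
SE = √(p̂(1-p̂)/n) = √(0.43708 · 0.56292 / 1343) = 0.01354

z* = 1.960
Margin = z* · SE = 1.960 · 0.01354 = 0.0265

CI: 0.43708 ± 0.0265 = (0.411, 0.464)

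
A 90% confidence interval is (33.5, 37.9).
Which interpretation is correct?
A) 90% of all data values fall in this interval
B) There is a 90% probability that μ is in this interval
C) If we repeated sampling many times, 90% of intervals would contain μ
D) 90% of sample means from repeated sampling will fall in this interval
C

A) Wrong — a CI is about the parameter μ, not individual data values.
B) Wrong — μ is fixed; the randomness lives in the interval, not in μ.
C) Correct — this is the frequentist long-run coverage interpretation.
D) Wrong — coverage applies to intervals containing μ, not to future x̄ values.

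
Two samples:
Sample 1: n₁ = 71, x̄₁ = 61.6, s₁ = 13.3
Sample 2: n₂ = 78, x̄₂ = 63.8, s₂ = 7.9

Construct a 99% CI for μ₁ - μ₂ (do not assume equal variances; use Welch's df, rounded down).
(-6.96, 2.56)

Difference: x̄₁ - x̄₂ = -2.20
SE = √(s₁²/n₁ + s₂²/n₂) = √(13.3²/71 + 7.9²/78) = 1.8143
df = 111.71 → 111 (Welch–Satterthwaite, rounded down)
t* = 2.621

CI: -2.20 ± 2.621 · 1.8143 = -2.20 ± 4.76 = (-6.96, 2.56)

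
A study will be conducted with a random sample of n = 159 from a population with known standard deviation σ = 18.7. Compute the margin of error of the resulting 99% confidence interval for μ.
Margin of error = 3.82

Margin of error = z* · σ/√n
= 2.576 · 18.7/√159
= 2.576 · 18.7/12.6095
= 3.82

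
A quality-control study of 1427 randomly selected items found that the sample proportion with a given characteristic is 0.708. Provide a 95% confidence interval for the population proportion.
(0.684, 0.732)

Proportion CI:
SE = √(p̂(1-p̂)/n) = √(0.708 · 0.292 / 1427) = 0.01204

z* = 1.960
Margin = z* · SE = 1.960 · 0.01204 = 0.0236

CI: 0.708 ± 0.0236 = (0.684, 0.732)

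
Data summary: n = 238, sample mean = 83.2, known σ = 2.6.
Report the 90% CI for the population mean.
(82.92, 83.48)

z-interval (σ known):
z* = 1.645 for 90% confidence

Margin of error = z* · σ/√n = 1.645 · 2.6/√238 = 0.28

CI: (83.2 - 0.28, 83.2 + 0.28) = (82.92, 83.48)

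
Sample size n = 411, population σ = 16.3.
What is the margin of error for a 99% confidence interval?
Margin of error = 2.07

Margin of error = z* · σ/√n
= 2.576 · 16.3/√411
= 2.576 · 16.3/20.2731
= 2.07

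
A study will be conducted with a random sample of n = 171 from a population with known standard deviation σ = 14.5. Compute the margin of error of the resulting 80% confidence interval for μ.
Margin of error = 1.42

Margin of error = z* · σ/√n
= 1.282 · 14.5/√171
= 1.282 · 14.5/13.0767
= 1.42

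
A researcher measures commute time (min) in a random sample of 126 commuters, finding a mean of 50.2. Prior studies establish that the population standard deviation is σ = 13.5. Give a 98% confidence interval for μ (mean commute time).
(47.40, 53.00)

z-interval (σ known):
z* = 2.326 for 98% confidence

Margin of error = z* · σ/√n = 2.326 · 13.5/√126 = 2.80

CI: (50.2 - 2.80, 50.2 + 2.80) = (47.40, 53.00)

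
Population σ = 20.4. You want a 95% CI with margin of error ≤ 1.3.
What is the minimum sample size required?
n ≥ 946

For margin E ≤ 1.3:
n ≥ (z* · σ / E)²
n ≥ (1.960 · 20.4 / 1.3)²
n ≥ 945.99

Minimum n = 946 (rounding up)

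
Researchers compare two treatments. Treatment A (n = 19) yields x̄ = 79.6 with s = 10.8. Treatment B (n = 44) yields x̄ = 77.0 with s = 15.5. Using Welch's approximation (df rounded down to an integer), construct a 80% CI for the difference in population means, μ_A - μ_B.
(-1.82, 7.02)

Difference: x̄₁ - x̄₂ = 2.60
SE = √(s₁²/n₁ + s₂²/n₂) = √(10.8²/19 + 15.5²/44) = 3.4058
df = 48.27 → 48 (Welch–Satterthwaite, rounded down)
t* = 1.299

CI: 2.60 ± 1.299 · 3.4058 = 2.60 ± 4.42 = (-1.82, 7.02)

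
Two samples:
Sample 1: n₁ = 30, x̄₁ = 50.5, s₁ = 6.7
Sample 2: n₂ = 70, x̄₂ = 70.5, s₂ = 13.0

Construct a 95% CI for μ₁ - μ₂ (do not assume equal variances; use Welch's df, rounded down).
(-23.93, -16.07)

Difference: x̄₁ - x̄₂ = -20.00
SE = √(s₁²/n₁ + s₂²/n₂) = √(6.7²/30 + 13.0²/70) = 1.9775
df = 94.59 → 94 (Welch–Satterthwaite, rounded down)
t* = 1.986

CI: -20.00 ± 1.986 · 1.9775 = -20.00 ± 3.93 = (-23.93, -16.07)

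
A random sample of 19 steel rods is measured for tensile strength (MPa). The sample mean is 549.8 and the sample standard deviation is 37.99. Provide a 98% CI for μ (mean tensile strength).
(527.56, 572.04)

t-interval (σ unknown):
df = n - 1 = 18
t* = 2.552 for 98% confidence

Margin of error = t* · s/√n = 2.552 · 37.99/√19 = 22.24

CI: (527.56, 572.04)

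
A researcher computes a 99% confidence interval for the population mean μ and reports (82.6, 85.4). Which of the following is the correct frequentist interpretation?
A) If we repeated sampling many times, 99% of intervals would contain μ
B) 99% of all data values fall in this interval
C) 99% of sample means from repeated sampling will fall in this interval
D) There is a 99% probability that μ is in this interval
A

A) Correct — this is the frequentist long-run coverage interpretation.
B) Wrong — a CI is about the parameter μ, not individual data values.
C) Wrong — coverage applies to intervals containing μ, not to future x̄ values.
D) Wrong — μ is fixed; the randomness lives in the interval, not in μ.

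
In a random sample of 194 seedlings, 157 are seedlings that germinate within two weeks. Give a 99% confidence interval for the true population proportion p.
(0.737, 0.882)

Proportion CI:
p̂ = 157/194 = 0.80928
SE = √(p̂(1-p̂)/n) = √(0.80928 · 0.19072 / 194) = 0.02821

z* = 2.576
Margin = z* · SE = 2.576 · 0.02821 = 0.0727

CI: 0.80928 ± 0.0727 = (0.737, 0.882)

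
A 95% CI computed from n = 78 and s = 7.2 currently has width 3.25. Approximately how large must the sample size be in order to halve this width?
n ≈ 312

CI width ∝ 1/√n
To reduce width by factor 2, need √n to grow by 2 → need 2² = 4 times as many samples.

Current: n = 78, width = 3.25
New: n = 312, width ≈ 1.60

Width reduced by factor of 3.25/1.60 = 2.03.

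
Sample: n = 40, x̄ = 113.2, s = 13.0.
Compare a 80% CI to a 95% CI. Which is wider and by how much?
95% CI is wider by 2.96

df = 39
80% CI: t* = 1.304, (110.52, 115.88), width = 2 · t* · s/√n = 5.36
95% CI: t* = 2.023, (109.04, 117.36), width = 2 · t* · s/√n = 8.32

The 95% CI is wider by 8.32 - 5.36 = 2.96.
Higher confidence requires a wider interval.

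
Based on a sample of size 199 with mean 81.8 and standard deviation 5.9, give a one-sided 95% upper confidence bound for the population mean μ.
μ ≤ 82.49

Upper bound (one-sided):
t* = 1.653 (one-sided for 95%)
Upper bound = x̄ + t* · s/√n = 81.8 + 1.653 · 5.9/√199 = 82.49

We are 95% confident that μ ≤ 82.49.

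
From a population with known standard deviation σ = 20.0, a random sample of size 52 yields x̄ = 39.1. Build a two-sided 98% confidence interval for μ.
(32.65, 45.55)

z-interval (σ known):
z* = 2.326 for 98% confidence

Margin of error = z* · σ/√n = 2.326 · 20.0/√52 = 6.45

CI: (39.1 - 6.45, 39.1 + 6.45) = (32.65, 45.55)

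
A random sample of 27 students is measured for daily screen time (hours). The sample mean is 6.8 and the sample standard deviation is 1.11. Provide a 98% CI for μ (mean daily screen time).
(6.27, 7.33)

t-interval (σ unknown):
df = n - 1 = 26
t* = 2.479 for 98% confidence

Margin of error = t* · s/√n = 2.479 · 1.11/√27 = 0.53

CI: (6.27, 7.33)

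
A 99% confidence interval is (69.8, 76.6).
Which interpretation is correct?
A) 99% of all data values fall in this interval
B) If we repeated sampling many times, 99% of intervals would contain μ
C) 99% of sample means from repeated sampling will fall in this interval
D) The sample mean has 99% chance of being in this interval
B

A) Wrong — a CI is about the parameter μ, not individual data values.
B) Correct — this is the frequentist long-run coverage interpretation.
C) Wrong — coverage applies to intervals containing μ, not to future x̄ values.
D) Wrong — x̄ is observed and sits in the interval by construction.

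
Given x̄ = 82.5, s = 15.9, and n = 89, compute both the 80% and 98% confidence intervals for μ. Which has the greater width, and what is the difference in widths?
98% CI is wider by 3.64

df = 88
80% CI: t* = 1.291, (80.32, 84.68), width = 2 · t* · s/√n = 4.35
98% CI: t* = 2.369, (78.51, 86.49), width = 2 · t* · s/√n = 7.99

The 98% CI is wider by 7.99 - 4.35 = 3.64.
Higher confidence requires a wider interval.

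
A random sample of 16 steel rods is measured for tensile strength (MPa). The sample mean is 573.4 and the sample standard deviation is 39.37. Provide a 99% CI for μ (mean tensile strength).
(544.39, 602.41)

t-interval (σ unknown):
df = n - 1 = 15
t* = 2.947 for 99% confidence

Margin of error = t* · s/√n = 2.947 · 39.37/√16 = 29.01

CI: (544.39, 602.41)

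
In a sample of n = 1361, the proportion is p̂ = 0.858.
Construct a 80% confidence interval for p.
(0.846, 0.870)

Proportion CI:
SE = √(p̂(1-p̂)/n) = √(0.858 · 0.142 / 1361) = 0.00946

z* = 1.282
Margin = z* · SE = 1.282 · 0.00946 = 0.0121

CI: 0.858 ± 0.0121 = (0.846, 0.870)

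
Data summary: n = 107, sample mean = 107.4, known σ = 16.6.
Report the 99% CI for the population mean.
(103.27, 111.53)

z-interval (σ known):
z* = 2.576 for 99% confidence

Margin of error = z* · σ/√n = 2.576 · 16.6/√107 = 4.13

CI: (107.4 - 4.13, 107.4 + 4.13) = (103.27, 111.53)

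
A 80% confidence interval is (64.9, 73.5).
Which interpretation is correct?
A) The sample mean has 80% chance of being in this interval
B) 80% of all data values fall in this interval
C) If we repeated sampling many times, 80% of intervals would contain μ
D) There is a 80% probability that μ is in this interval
C

A) Wrong — x̄ is observed and sits in the interval by construction.
B) Wrong — a CI is about the parameter μ, not individual data values.
C) Correct — this is the frequentist long-run coverage interpretation.
D) Wrong — μ is fixed; the randomness lives in the interval, not in μ.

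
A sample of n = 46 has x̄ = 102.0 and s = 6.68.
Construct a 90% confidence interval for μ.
(100.35, 103.65)

t-interval (σ unknown):
df = n - 1 = 45
t* = 1.679 for 90% confidence

Margin of error = t* · s/√n = 1.679 · 6.68/√46 = 1.65

CI: (100.35, 103.65)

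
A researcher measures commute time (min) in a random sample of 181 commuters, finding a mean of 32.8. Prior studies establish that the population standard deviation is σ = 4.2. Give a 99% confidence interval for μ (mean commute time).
(32.00, 33.60)

z-interval (σ known):
z* = 2.576 for 99% confidence

Margin of error = z* · σ/√n = 2.576 · 4.2/√181 = 0.80

CI: (32.8 - 0.80, 32.8 + 0.80) = (32.00, 33.60)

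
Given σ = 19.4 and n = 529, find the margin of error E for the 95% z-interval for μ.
Margin of error = 1.65

Margin of error = z* · σ/√n
= 1.960 · 19.4/√529
= 1.960 · 19.4/23.0000
= 1.65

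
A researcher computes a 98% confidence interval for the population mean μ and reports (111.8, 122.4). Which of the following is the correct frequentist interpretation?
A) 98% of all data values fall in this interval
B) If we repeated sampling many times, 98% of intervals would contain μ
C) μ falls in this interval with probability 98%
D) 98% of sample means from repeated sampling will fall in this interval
B

A) Wrong — a CI is about the parameter μ, not individual data values.
B) Correct — this is the frequentist long-run coverage interpretation.
C) Wrong — μ is fixed; the randomness lives in the interval, not in μ.
D) Wrong — coverage applies to intervals containing μ, not to future x̄ values.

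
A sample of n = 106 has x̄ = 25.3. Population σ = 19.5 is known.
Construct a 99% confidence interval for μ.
(20.42, 30.18)

z-interval (σ known):
z* = 2.576 for 99% confidence

Margin of error = z* · σ/√n = 2.576 · 19.5/√106 = 4.88

CI: (25.3 - 4.88, 25.3 + 4.88) = (20.42, 30.18)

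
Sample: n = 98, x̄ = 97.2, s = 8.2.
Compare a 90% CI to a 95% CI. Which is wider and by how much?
95% CI is wider by 0.54

df = 97
90% CI: t* = 1.661, (95.82, 98.58), width = 2 · t* · s/√n = 2.75
95% CI: t* = 1.985, (95.56, 98.84), width = 2 · t* · s/√n = 3.29

The 95% CI is wider by 3.29 - 2.75 = 0.54.
Higher confidence requires a wider interval.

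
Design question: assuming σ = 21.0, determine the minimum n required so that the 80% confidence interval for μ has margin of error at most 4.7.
n ≥ 33

For margin E ≤ 4.7:
n ≥ (z* · σ / E)²
n ≥ (1.282 · 21.0 / 4.7)²
n ≥ 32.81

Minimum n = 33 (rounding up)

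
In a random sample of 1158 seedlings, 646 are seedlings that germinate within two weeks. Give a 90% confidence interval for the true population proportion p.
(0.534, 0.582)

Proportion CI:
p̂ = 646/1158 = 0.55786
SE = √(p̂(1-p̂)/n) = √(0.55786 · 0.44214 / 1158) = 0.01459

z* = 1.645
Margin = z* · SE = 1.645 · 0.01459 = 0.0240

CI: 0.55786 ± 0.0240 = (0.534, 0.582)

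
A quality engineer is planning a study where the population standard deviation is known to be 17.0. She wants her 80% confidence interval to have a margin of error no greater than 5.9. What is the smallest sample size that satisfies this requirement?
n ≥ 14

For margin E ≤ 5.9:
n ≥ (z* · σ / E)²
n ≥ (1.282 · 17.0 / 5.9)²
n ≥ 13.64

Minimum n = 14 (rounding up)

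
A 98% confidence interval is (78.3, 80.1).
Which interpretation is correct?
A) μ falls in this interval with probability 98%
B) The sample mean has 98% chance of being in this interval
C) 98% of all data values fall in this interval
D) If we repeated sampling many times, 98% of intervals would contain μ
D

A) Wrong — μ is fixed; the randomness lives in the interval, not in μ.
B) Wrong — x̄ is observed and sits in the interval by construction.
C) Wrong — a CI is about the parameter μ, not individual data values.
D) Correct — this is the frequentist long-run coverage interpretation.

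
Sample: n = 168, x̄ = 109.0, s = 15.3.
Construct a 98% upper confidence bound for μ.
μ ≤ 111.44

Upper bound (one-sided):
t* = 2.070 (one-sided for 98%)
Upper bound = x̄ + t* · s/√n = 109.0 + 2.070 · 15.3/√168 = 111.44

We are 98% confident that μ ≤ 111.44.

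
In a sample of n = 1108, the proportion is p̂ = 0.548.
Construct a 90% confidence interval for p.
(0.523, 0.573)

Proportion CI:
SE = √(p̂(1-p̂)/n) = √(0.548 · 0.452 / 1108) = 0.01495

z* = 1.645
Margin = z* · SE = 1.645 · 0.01495 = 0.0246

CI: 0.548 ± 0.0246 = (0.523, 0.573)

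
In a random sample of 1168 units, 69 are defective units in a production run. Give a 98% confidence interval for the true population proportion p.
(0.043, 0.075)

Proportion CI:
p̂ = 69/1168 = 0.05908
SE = √(p̂(1-p̂)/n) = √(0.05908 · 0.94092 / 1168) = 0.00690

z* = 2.326
Margin = z* · SE = 2.326 · 0.00690 = 0.0160

CI: 0.05908 ± 0.0160 = (0.043, 0.075)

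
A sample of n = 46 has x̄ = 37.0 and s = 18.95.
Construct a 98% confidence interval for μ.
(30.26, 43.74)

t-interval (σ unknown):
df = n - 1 = 45
t* = 2.412 for 98% confidence

Margin of error = t* · s/√n = 2.412 · 18.95/√46 = 6.74

CI: (30.26, 43.74)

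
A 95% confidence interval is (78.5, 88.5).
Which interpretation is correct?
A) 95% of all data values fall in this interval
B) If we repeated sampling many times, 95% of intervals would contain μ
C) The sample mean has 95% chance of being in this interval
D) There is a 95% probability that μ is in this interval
B

A) Wrong — a CI is about the parameter μ, not individual data values.
B) Correct — this is the frequentist long-run coverage interpretation.
C) Wrong — x̄ is observed and sits in the interval by construction.
D) Wrong — μ is fixed; the randomness lives in the interval, not in μ.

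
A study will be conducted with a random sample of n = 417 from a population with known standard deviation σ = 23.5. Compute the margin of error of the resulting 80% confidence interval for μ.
Margin of error = 1.48

Margin of error = z* · σ/√n
= 1.282 · 23.5/√417
= 1.282 · 23.5/20.4206
= 1.48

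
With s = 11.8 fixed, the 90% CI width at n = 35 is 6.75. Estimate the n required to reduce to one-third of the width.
n ≈ 315

CI width ∝ 1/√n
To reduce width by factor 3, need √n to grow by 3 → need 3² = 9 times as many samples.

Current: n = 35, width = 6.75
New: n = 315, width ≈ 2.19

Width reduced by factor of 6.75/2.19 = 3.08.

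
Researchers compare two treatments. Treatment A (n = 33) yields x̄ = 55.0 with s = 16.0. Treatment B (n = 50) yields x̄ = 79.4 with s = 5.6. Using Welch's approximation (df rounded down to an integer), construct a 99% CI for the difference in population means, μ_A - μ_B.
(-32.26, -16.54)

Difference: x̄₁ - x̄₂ = -24.40
SE = √(s₁²/n₁ + s₂²/n₂) = √(16.0²/33 + 5.6²/50) = 2.8956
df = 37.22 → 37 (Welch–Satterthwaite, rounded down)
t* = 2.715

CI: -24.40 ± 2.715 · 2.8956 = -24.40 ± 7.86 = (-32.26, -16.54)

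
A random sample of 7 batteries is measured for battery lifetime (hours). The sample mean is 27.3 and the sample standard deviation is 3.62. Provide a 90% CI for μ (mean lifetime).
(24.64, 29.96)

t-interval (σ unknown):
df = n - 1 = 6
t* = 1.943 for 90% confidence

Margin of error = t* · s/√n = 1.943 · 3.62/√7 = 2.66

CI: (24.64, 29.96)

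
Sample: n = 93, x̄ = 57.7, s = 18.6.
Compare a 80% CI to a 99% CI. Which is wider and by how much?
99% CI is wider by 5.17

df = 92
80% CI: t* = 1.291, (55.21, 60.19), width = 2 · t* · s/√n = 4.98
99% CI: t* = 2.630, (52.63, 62.77), width = 2 · t* · s/√n = 10.15

The 99% CI is wider by 10.15 - 4.98 = 5.17.
Higher confidence requires a wider interval.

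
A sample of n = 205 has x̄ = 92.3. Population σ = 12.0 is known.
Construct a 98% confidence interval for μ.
(90.35, 94.25)

z-interval (σ known):
z* = 2.326 for 98% confidence

Margin of error = z* · σ/√n = 2.326 · 12.0/√205 = 1.95

CI: (92.3 - 1.95, 92.3 + 1.95) = (90.35, 94.25)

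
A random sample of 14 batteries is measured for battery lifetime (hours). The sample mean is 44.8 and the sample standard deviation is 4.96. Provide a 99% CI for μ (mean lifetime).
(40.81, 48.79)

t-interval (σ unknown):
df = n - 1 = 13
t* = 3.012 for 99% confidence

Margin of error = t* · s/√n = 3.012 · 4.96/√14 = 3.99

CI: (40.81, 48.79)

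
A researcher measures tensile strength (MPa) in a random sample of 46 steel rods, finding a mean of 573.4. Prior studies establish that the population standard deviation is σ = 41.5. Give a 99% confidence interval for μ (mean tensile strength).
(557.64, 589.16)

z-interval (σ known):
z* = 2.576 for 99% confidence

Margin of error = z* · σ/√n = 2.576 · 41.5/√46 = 15.76

CI: (573.4 - 15.76, 573.4 + 15.76) = (557.64, 589.16)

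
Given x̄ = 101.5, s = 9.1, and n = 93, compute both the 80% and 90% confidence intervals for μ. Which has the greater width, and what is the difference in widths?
90% CI is wider by 0.70

df = 92
80% CI: t* = 1.291, (100.28, 102.72), width = 2 · t* · s/√n = 2.44
90% CI: t* = 1.662, (99.93, 103.07), width = 2 · t* · s/√n = 3.14

The 90% CI is wider by 3.14 - 2.44 = 0.70.
Higher confidence requires a wider interval.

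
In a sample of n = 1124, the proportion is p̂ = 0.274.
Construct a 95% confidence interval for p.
(0.248, 0.300)

Proportion CI:
SE = √(p̂(1-p̂)/n) = √(0.274 · 0.726 / 1124) = 0.01330

z* = 1.960
Margin = z* · SE = 1.960 · 0.01330 = 0.0261

CI: 0.274 ± 0.0261 = (0.248, 0.300)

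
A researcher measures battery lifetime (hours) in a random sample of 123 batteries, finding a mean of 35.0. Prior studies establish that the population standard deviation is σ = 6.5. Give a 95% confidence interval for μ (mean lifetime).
(33.85, 36.15)

z-interval (σ known):
z* = 1.960 for 95% confidence

Margin of error = z* · σ/√n = 1.960 · 6.5/√123 = 1.15

CI: (35.0 - 1.15, 35.0 + 1.15) = (33.85, 36.15)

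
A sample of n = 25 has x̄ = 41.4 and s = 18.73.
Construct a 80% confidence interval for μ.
(36.46, 46.34)

t-interval (σ unknown):
df = n - 1 = 24
t* = 1.318 for 80% confidence

Margin of error = t* · s/√n = 1.318 · 18.73/√25 = 4.94

CI: (36.46, 46.34)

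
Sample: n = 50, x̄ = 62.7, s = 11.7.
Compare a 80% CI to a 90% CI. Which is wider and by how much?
90% CI is wider by 1.25

df = 49
80% CI: t* = 1.299, (60.55, 64.85), width = 2 · t* · s/√n = 4.30
90% CI: t* = 1.677, (59.93, 65.47), width = 2 · t* · s/√n = 5.55

The 90% CI is wider by 5.55 - 4.30 = 1.25.
Higher confidence requires a wider interval.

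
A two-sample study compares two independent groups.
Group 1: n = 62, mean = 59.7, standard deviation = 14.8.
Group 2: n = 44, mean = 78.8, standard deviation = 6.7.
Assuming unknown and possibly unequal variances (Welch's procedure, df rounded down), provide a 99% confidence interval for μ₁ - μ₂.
(-24.72, -13.48)

Difference: x̄₁ - x̄₂ = -19.10
SE = √(s₁²/n₁ + s₂²/n₂) = √(14.8²/62 + 6.7²/44) = 2.1338
df = 90.60 → 90 (Welch–Satterthwaite, rounded down)
t* = 2.632

CI: -19.10 ± 2.632 · 2.1338 = -19.10 ± 5.62 = (-24.72, -13.48)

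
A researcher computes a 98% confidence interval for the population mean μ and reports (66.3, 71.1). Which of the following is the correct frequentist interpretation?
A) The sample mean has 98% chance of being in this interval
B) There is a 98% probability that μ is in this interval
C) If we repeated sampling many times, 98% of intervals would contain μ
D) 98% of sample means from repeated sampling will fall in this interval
C

A) Wrong — x̄ is observed and sits in the interval by construction.
B) Wrong — μ is fixed; the randomness lives in the interval, not in μ.
C) Correct — this is the frequentist long-run coverage interpretation.
D) Wrong — coverage applies to intervals containing μ, not to future x̄ values.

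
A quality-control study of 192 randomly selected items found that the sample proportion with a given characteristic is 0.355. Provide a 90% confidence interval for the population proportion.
(0.298, 0.412)

Proportion CI:
SE = √(p̂(1-p̂)/n) = √(0.355 · 0.645 / 192) = 0.03453

z* = 1.645
Margin = z* · SE = 1.645 · 0.03453 = 0.0568

CI: 0.355 ± 0.0568 = (0.298, 0.412)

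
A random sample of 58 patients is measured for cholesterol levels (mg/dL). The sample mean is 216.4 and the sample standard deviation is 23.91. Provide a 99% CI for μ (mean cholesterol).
(208.03, 224.77)

t-interval (σ unknown):
df = n - 1 = 57
t* = 2.665 for 99% confidence

Margin of error = t* · s/√n = 2.665 · 23.91/√58 = 8.37

CI: (208.03, 224.77)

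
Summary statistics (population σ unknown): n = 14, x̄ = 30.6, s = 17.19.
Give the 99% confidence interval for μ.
(16.76, 44.44)

t-interval (σ unknown):
df = n - 1 = 13
t* = 3.012 for 99% confidence

Margin of error = t* · s/√n = 3.012 · 17.19/√14 = 13.84

CI: (16.76, 44.44)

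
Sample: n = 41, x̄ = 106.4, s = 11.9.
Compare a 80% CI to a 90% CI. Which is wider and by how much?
90% CI is wider by 1.42

df = 40
80% CI: t* = 1.303, (103.98, 108.82), width = 2 · t* · s/√n = 4.84
90% CI: t* = 1.684, (103.27, 109.53), width = 2 · t* · s/√n = 6.26

The 90% CI is wider by 6.26 - 4.84 = 1.42.
Higher confidence requires a wider interval.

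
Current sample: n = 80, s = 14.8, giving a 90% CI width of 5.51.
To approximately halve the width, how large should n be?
n ≈ 320

CI width ∝ 1/√n
To reduce width by factor 2, need √n to grow by 2 → need 2² = 4 times as many samples.

Current: n = 80, width = 5.51
New: n = 320, width ≈ 2.73

Width reduced by factor of 5.51/2.73 = 2.02.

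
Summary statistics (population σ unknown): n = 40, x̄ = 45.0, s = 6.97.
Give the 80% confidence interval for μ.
(43.56, 46.44)

t-interval (σ unknown):
df = n - 1 = 39
t* = 1.304 for 80% confidence

Margin of error = t* · s/√n = 1.304 · 6.97/√40 = 1.44

CI: (43.56, 46.44)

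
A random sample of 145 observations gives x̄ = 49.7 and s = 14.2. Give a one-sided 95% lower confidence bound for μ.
μ ≥ 47.75

Lower bound (one-sided):
t* = 1.656 (one-sided for 95%)
Lower bound = x̄ - t* · s/√n = 49.7 - 1.656 · 14.2/√145 = 47.75

We are 95% confident that μ ≥ 47.75.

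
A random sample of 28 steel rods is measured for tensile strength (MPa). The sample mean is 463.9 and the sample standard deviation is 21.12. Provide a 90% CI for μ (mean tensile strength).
(457.10, 470.70)

t-interval (σ unknown):
df = n - 1 = 27
t* = 1.703 for 90% confidence

Margin of error = t* · s/√n = 1.703 · 21.12/√28 = 6.80

CI: (457.10, 470.70)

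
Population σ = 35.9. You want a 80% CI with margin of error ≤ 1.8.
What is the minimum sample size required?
n ≥ 654

For margin E ≤ 1.8:
n ≥ (z* · σ / E)²
n ≥ (1.282 · 35.9 / 1.8)²
n ≥ 653.76

Minimum n = 654 (rounding up)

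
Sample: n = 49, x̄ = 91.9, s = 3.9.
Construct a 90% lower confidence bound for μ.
μ ≥ 91.18

Lower bound (one-sided):
t* = 1.299 (one-sided for 90%)
Lower bound = x̄ - t* · s/√n = 91.9 - 1.299 · 3.9/√49 = 91.18

We are 90% confident that μ ≥ 91.18.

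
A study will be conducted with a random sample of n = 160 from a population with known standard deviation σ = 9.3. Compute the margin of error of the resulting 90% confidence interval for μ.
Margin of error = 1.21

Margin of error = z* · σ/√n
= 1.645 · 9.3/√160
= 1.645 · 9.3/12.6491
= 1.21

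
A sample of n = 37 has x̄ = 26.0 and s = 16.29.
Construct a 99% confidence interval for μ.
(18.72, 33.28)

t-interval (σ unknown):
df = n - 1 = 36
t* = 2.719 for 99% confidence

Margin of error = t* · s/√n = 2.719 · 16.29/√37 = 7.28

CI: (18.72, 33.28)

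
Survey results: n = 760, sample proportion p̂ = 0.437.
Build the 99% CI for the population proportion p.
(0.391, 0.483)

Proportion CI:
SE = √(p̂(1-p̂)/n) = √(0.437 · 0.563 / 760) = 0.01799

z* = 2.576
Margin = z* · SE = 2.576 · 0.01799 = 0.0463

CI: 0.437 ± 0.0463 = (0.391, 0.483)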